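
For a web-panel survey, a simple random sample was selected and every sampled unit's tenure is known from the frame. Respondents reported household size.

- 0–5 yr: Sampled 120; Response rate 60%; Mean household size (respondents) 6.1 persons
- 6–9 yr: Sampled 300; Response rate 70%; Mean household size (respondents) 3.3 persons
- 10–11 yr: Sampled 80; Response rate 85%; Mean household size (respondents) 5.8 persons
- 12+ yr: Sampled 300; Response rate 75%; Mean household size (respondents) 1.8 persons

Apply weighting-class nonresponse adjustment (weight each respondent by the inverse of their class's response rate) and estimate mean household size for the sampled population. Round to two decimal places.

With weight = n_sampled/n_responded per class, the weighted class total is n_sampled:
  0–5 yr: 120 × 6.1 = 732
  6–9 yr: 300 × 3.3 = 990
  10–11 yr: 80 × 5.8 = 464
  12+ yr: 300 × 1.8 = 540
Adjusted estimate = 2726 / 800 = 3.4075 → 3.41.

3.41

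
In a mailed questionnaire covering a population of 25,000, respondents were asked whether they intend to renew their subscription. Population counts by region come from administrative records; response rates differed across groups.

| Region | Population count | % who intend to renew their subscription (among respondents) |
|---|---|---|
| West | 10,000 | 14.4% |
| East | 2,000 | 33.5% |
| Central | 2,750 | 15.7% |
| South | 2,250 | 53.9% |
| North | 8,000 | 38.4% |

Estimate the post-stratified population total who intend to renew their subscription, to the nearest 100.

6,800

Apply each group's respondent rate to its population count:
  West: 10,000 × 14.4% = 1440
  East: 2,000 × 33.5% = 670
  Central: 2,750 × 15.7% = 431.75
  South: 2,250 × 53.9% = 1212.75
  North: 8,000 × 38.4% = 3072
Estimated total = 6826.5 → 6,800.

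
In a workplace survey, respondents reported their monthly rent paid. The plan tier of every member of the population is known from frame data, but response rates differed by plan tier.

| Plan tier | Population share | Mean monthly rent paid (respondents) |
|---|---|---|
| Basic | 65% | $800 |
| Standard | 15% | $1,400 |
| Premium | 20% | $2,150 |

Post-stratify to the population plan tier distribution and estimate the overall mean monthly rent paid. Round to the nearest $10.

Post-stratification weights by population share, not respondent share:
  Basic: 0.65 × 800 = 520
  Standard: 0.15 × 1400 = 210
  Premium: 0.2 × 2150 = 430
Post-stratified estimate = 1160 → $1,160.

$1,160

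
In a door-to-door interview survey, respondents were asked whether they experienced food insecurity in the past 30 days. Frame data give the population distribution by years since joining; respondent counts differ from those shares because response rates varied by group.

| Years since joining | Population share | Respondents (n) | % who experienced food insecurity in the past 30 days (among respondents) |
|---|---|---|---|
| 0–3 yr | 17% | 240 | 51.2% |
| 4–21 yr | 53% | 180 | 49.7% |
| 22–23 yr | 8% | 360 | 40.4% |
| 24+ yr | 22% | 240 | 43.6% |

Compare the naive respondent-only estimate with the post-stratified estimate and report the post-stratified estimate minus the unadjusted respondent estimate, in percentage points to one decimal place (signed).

Naive respondent-only estimate (weights = respondent counts):
  (240/1020)×51.2 + (180/1020)×49.7 + (360/1020)×40.4 + (240/1020)×43.6 = 45.3353%
Post-stratified estimate weights by population shares:
  0.17×51.2 + 0.53×49.7 + 0.08×40.4 + 0.22×43.6 = 47.869%
Difference = 47.869 − 45.3353 = 2.5337 pp.

+2.5 percentage points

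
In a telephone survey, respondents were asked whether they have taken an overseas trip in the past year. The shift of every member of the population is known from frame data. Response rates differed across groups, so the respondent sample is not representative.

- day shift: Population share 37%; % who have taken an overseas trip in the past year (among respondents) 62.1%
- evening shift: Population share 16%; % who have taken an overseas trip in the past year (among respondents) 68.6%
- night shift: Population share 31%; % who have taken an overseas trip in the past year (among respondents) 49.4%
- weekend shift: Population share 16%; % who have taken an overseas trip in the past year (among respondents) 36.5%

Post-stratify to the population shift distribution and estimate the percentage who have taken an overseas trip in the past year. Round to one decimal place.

55.1%

Reweight to the known shift distribution:
  day shift: 0.37 × 62.1 = 22.977
  evening shift: 0.16 × 68.6 = 10.976
  night shift: 0.31 × 49.4 = 15.314
  weekend shift: 0.16 × 36.5 = 5.84
Post-stratified estimate = 55.107 → 55.1%.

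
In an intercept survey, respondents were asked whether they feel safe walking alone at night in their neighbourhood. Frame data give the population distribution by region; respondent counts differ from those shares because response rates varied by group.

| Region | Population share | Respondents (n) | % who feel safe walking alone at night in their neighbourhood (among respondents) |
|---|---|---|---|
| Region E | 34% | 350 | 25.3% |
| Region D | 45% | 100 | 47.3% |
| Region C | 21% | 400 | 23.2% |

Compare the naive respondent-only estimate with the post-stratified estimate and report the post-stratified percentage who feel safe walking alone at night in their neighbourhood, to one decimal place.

Naive respondent-only estimate (weights = respondent counts):
  (350/850)×25.3 + (100/850)×47.3 + (400/850)×23.2 = 26.9%
Post-stratified estimate weights by population shares:
  0.34×25.3 + 0.45×47.3 + 0.21×23.2 = 34.759%

34.8%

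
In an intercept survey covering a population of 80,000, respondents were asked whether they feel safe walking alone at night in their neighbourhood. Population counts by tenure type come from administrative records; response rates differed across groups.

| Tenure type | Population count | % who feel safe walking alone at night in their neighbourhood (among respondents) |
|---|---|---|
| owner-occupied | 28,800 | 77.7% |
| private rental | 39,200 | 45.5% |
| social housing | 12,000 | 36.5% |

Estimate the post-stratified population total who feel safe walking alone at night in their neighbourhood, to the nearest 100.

Apply each group's respondent rate to its population count:
  owner-occupied: 28,800 × 77.7% = 22377.6
  private rental: 39,200 × 45.5% = 17,836
  social housing: 12,000 × 36.5% = 4380
Estimated total = 44593.6 → 44,600.

44,600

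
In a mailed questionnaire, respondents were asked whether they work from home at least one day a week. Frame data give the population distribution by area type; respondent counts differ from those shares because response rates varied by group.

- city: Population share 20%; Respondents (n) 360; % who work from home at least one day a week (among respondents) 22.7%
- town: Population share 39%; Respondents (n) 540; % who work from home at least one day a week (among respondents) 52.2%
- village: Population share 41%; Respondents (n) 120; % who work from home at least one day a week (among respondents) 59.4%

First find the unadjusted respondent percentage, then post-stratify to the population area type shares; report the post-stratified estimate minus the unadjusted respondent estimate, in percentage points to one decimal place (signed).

Naive respondent-only estimate (weights = respondent counts):
  (360/1020)×22.7 + (540/1020)×52.2 + (120/1020)×59.4 = 42.6353%
Reweighting by population area type shares:
  0.2×22.7 + 0.39×52.2 + 0.41×59.4 = 49.252%
Difference = 49.252 − 42.6353 = 6.6167 pp.

+6.6 percentage points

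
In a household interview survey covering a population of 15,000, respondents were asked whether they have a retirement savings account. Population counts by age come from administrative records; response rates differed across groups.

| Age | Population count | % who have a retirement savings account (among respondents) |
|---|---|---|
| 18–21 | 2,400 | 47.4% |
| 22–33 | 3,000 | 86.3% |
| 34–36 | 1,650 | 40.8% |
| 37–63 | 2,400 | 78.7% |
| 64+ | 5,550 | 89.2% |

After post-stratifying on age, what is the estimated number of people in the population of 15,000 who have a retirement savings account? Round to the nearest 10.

11,240

Apply each group's respondent rate to its population count:
  18–21: 2,400 × 47.4% = 1137.6
  22–33: 3,000 × 86.3% = 2589
  34–36: 1,650 × 40.8% = 673.2
  37–63: 2,400 × 78.7% = 1888.8
  64+: 5,550 × 89.2% = 4950.6
Estimated total = 11239.2 → 11,240.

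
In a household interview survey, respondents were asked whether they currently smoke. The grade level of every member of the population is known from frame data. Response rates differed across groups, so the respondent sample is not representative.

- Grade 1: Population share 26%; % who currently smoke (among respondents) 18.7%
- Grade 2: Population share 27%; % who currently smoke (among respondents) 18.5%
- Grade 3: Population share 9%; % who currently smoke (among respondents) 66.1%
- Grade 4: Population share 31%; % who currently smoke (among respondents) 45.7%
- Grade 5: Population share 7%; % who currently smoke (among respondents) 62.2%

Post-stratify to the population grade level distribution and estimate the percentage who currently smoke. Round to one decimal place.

Post-stratification weights by population share, not respondent share:
  Grade 1: 0.26 × 18.7 = 4.862
  Grade 2: 0.27 × 18.5 = 4.995
  Grade 3: 0.09 × 66.1 = 5.949
  Grade 4: 0.31 × 45.7 = 14.167
  Grade 5: 0.07 × 62.2 = 4.354
Post-stratified estimate = 34.327 → 34.3%.

34.3%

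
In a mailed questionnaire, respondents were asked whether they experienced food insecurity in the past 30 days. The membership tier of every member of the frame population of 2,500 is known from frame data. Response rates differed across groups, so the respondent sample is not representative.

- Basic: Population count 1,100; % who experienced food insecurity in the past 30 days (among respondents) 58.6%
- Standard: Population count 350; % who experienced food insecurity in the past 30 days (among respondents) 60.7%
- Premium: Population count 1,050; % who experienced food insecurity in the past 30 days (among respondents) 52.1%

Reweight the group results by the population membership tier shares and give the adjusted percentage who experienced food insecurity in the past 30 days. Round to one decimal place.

56.2%

Reweight to the known membership tier distribution:
  Basic: (1,100/2,500) × 58.6 = 25.784
  Standard: (350/2,500) × 60.7 = 8.498
  Premium: (1,050/2,500) × 52.1 = 21.882
Post-stratified estimate = 56.164 → 56.2%.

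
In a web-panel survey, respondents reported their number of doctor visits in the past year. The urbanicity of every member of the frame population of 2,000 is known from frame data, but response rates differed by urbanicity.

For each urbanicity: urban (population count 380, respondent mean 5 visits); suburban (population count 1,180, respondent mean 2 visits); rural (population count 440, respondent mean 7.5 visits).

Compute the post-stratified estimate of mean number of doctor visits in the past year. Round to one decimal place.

Each cell contributes population-share × respondent value:
  urban: (380/2,000) × 5 = 0.95
  suburban: (1,180/2,000) × 2 = 1.18
  rural: (440/2,000) × 7.5 = 1.65
Post-stratified estimate = 3.78 → 3.8.

3.8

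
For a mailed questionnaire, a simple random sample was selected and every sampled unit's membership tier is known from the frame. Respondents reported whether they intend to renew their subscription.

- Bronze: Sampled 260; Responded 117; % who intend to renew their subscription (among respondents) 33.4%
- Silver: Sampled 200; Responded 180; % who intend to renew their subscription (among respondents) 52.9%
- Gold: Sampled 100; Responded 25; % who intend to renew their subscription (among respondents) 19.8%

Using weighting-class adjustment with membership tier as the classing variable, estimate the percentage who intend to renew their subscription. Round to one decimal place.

Class response rates: Bronze 117/260 = 45%, Silver 180/200 = 90%, Gold 25/100 = 25%.
Weighting each respondent by the inverse class response rate inflates each class back to its sampled size, so the class weight is n_sampled:
  Bronze: 260 × 33.4 = 8684
  Silver: 200 × 52.9 = 10,580
  Gold: 100 × 19.8 = 1980
Adjusted estimate = 21,244 / 560 = 37.9357 → 37.9%.

37.9%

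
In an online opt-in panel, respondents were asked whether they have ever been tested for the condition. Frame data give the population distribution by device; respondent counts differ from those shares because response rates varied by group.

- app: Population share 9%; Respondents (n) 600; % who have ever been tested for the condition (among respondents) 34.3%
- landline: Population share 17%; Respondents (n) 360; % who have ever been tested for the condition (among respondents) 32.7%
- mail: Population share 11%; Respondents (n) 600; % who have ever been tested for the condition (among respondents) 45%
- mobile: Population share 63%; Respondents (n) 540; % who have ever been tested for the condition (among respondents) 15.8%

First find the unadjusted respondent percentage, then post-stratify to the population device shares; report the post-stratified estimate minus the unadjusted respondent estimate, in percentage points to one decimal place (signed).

-8.8 percentage points

Unadjusted (pooled respondent) estimate weights by respondent counts:
  (600/2100)×34.3 + (360/2100)×32.7 + (600/2100)×45 + (540/2100)×15.8 = 32.3257%
Post-stratified estimate weights by population shares:
  0.09×34.3 + 0.17×32.7 + 0.11×45 + 0.63×15.8 = 23.55%
Difference = 23.55 − 32.3257 = -8.7757 pp.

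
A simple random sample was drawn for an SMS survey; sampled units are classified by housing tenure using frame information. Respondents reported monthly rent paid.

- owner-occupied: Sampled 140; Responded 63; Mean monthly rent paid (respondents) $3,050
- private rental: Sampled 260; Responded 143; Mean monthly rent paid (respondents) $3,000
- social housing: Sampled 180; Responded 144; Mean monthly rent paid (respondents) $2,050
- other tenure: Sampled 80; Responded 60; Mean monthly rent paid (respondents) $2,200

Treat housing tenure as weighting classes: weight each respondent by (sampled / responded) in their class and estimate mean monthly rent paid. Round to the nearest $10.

Response rates by class: owner-occupied 63/140 = 45%, private rental 143/260 = 55%, social housing 144/180 = 80%, other tenure 60/80 = 75%.
Weighting each respondent by the inverse class response rate inflates each class back to its sampled size, so the class weight is n_sampled:
  owner-occupied: 140 × 3050 = 427,000
  private rental: 260 × 3000 = 780,000
  social housing: 180 × 2050 = 369,000
  other tenure: 80 × 2200 = 176,000
Adjusted estimate = 1,752,000 / 660 = 2654.55 → $2,650.

$2,650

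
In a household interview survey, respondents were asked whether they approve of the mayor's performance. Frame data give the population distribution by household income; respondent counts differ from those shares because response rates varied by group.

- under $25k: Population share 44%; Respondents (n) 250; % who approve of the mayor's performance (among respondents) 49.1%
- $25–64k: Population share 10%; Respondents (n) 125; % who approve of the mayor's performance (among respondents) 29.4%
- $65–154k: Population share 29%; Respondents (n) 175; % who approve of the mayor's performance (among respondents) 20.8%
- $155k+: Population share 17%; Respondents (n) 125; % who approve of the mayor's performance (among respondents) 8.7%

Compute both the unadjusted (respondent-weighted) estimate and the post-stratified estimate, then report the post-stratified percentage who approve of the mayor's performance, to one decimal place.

Without adjustment, the pooled respondent share is:
  (250/675)×49.1 + (125/675)×29.4 + (175/675)×20.8 + (125/675)×8.7 = 30.6333%
Post-stratifying to population shares instead:
  0.44×49.1 + 0.1×29.4 + 0.29×20.8 + 0.17×8.7 = 32.055%

32.1%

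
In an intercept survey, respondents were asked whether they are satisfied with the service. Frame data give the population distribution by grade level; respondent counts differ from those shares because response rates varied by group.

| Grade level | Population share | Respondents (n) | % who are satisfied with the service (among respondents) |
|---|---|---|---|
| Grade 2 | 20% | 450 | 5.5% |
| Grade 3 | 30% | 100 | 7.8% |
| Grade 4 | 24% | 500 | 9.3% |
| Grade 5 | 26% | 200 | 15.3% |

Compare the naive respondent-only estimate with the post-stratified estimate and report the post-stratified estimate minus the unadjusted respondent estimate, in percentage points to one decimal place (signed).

Unadjusted (pooled respondent) estimate weights by respondent counts:
  (450/1250)×5.5 + (100/1250)×7.8 + (500/1250)×9.3 + (200/1250)×15.3 = 8.772%
Post-stratified estimate weights by population shares:
  0.2×5.5 + 0.3×7.8 + 0.24×9.3 + 0.26×15.3 = 9.65%
Difference = 9.65 − 8.772 = 0.878 pp.

+0.9 percentage points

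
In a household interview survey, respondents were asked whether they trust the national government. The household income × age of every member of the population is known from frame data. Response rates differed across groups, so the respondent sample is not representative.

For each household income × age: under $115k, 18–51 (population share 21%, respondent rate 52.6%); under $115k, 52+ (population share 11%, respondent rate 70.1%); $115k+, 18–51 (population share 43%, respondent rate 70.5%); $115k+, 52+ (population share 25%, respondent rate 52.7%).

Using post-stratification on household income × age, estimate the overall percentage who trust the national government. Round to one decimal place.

Post-stratification weights by population share, not respondent share:
  under $115k, 18–51: 0.21 × 52.6 = 11.046
  under $115k, 52+: 0.11 × 70.1 = 7.711
  $115k+, 18–51: 0.43 × 70.5 = 30.315
  $115k+, 52+: 0.25 × 52.7 = 13.175
Post-stratified estimate = 62.247 → 62.2%.

62.2%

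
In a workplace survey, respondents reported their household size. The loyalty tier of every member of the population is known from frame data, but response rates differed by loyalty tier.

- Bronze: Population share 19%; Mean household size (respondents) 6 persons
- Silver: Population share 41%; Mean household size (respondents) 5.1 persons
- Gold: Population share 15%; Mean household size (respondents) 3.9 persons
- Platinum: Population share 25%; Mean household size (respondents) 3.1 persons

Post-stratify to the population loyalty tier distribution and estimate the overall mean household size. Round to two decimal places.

4.59

Each cell contributes population-share × respondent value:
  Bronze: 0.19 × 6 = 1.14
  Silver: 0.41 × 5.1 = 2.091
  Gold: 0.15 × 3.9 = 0.585
  Platinum: 0.25 × 3.1 = 0.775
Post-stratified estimate = 4.591 → 4.59.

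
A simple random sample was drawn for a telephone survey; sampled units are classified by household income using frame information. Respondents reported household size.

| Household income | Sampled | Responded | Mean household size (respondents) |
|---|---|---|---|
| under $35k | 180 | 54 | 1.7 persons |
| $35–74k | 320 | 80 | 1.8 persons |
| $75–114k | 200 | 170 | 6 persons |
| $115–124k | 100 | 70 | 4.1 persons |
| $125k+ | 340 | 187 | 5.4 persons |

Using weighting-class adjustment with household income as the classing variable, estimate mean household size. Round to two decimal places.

Response rates by class: under $35k 54/180 = 30%, $35–74k 80/320 = 25%, $75–114k 170/200 = 85%, $115–124k 70/100 = 70%, $125k+ 187/340 = 55%.
Each respondent's weight = sampled/responded in their class; summing within a class gives n_sampled, so:
  under $35k: 180 × 1.7 = 306
  $35–74k: 320 × 1.8 = 576
  $75–114k: 200 × 6 = 1200
  $115–124k: 100 × 4.1 = 410
  $125k+: 340 × 5.4 = 1836
Adjusted estimate = 4328 / 1,140 = 3.79649 → 3.80.

3.80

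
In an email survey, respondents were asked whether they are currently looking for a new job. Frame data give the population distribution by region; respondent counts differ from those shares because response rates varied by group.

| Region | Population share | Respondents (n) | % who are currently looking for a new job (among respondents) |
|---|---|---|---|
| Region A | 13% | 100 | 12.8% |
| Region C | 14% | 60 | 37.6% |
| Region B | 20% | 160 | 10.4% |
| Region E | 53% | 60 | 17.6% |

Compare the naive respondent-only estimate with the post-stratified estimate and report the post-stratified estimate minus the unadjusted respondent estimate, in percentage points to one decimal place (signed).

Without adjustment, the pooled respondent share is:
  (100/380)×12.8 + (60/380)×37.6 + (160/380)×10.4 + (60/380)×17.6 = 16.4632%
Post-stratified estimate weights by population shares:
  0.13×12.8 + 0.14×37.6 + 0.2×10.4 + 0.53×17.6 = 18.336%
Difference = 18.336 − 16.4632 = 1.8728 pp.

+1.9 percentage points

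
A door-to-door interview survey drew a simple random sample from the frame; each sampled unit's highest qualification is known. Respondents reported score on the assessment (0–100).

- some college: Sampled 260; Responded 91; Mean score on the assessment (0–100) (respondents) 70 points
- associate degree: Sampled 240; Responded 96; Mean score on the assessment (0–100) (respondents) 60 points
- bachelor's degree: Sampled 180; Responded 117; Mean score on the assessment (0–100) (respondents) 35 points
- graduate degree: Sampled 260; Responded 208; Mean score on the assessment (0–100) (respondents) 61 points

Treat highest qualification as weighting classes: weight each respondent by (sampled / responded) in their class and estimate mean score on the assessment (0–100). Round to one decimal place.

Class response rates: some college 91/260 = 35%, associate degree 96/240 = 40%, bachelor's degree 117/180 = 65%, graduate degree 208/260 = 80%.
With weight = n_sampled/n_responded per class, the weighted class total is n_sampled:
  some college: 260 × 70 = 18,200
  associate degree: 240 × 60 = 14,400
  bachelor's degree: 180 × 35 = 6300
  graduate degree: 260 × 61 = 15,860
Adjusted estimate = 54,760 / 940 = 58.2553 → 58.3.

58.3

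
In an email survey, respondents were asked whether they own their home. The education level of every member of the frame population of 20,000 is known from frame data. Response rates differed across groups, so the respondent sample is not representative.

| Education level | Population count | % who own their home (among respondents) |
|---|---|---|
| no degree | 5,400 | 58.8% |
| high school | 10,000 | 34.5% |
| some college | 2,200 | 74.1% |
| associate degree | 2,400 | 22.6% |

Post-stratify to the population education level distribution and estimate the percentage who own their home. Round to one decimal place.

Each cell contributes population-share × respondent value:
  no degree: (5,400/20,000) × 58.8 = 15.876
  high school: (10,000/20,000) × 34.5 = 17.25
  some college: (2,200/20,000) × 74.1 = 8.151
  associate degree: (2,400/20,000) × 22.6 = 2.712
Post-stratified estimate = 43.989 → 44.0%.

44.0%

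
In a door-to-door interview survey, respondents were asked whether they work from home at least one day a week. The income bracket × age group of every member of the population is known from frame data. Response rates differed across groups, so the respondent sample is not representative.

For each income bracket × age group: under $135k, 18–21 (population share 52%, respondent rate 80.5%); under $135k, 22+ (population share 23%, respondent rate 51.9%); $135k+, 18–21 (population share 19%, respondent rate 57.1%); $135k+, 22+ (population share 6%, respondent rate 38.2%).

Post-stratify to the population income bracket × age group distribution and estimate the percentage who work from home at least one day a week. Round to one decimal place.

Post-stratification weights by population share, not respondent share:
  under $135k, 18–21: 0.52 × 80.5 = 41.86
  under $135k, 22+: 0.23 × 51.9 = 11.937
  $135k+, 18–21: 0.19 × 57.1 = 10.849
  $135k+, 22+: 0.06 × 38.2 = 2.292
Post-stratified estimate = 66.938 → 66.9%.

66.9%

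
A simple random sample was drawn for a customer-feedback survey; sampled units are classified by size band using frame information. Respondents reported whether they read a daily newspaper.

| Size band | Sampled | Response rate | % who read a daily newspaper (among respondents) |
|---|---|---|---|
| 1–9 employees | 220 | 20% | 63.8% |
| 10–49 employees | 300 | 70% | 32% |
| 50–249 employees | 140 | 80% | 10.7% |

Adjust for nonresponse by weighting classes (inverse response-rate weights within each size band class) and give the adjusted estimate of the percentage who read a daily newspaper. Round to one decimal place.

38.1%

Each respondent's weight = sampled/responded in their class; summing within a class gives n_sampled, so:
  1–9 employees: 220 × 63.8 = 14,036
  10–49 employees: 300 × 32 = 9600
  50–249 employees: 140 × 10.7 = 1498
Adjusted estimate = 25,134 / 660 = 38.0818 → 38.1%.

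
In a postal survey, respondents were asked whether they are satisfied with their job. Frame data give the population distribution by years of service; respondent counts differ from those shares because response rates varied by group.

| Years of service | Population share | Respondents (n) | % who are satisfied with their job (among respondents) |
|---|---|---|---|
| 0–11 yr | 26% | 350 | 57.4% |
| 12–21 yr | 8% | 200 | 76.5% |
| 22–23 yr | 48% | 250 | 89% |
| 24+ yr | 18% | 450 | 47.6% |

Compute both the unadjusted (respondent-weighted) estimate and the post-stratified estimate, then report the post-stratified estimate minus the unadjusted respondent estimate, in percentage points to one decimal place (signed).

Unadjusted (pooled respondent) estimate weights by respondent counts:
  (350/1250)×57.4 + (200/1250)×76.5 + (250/1250)×89 + (450/1250)×47.6 = 63.248%
Post-stratified estimate weights by population shares:
  0.26×57.4 + 0.08×76.5 + 0.48×89 + 0.18×47.6 = 72.332%
Difference = 72.332 − 63.248 = 9.084 pp.

+9.1 percentage points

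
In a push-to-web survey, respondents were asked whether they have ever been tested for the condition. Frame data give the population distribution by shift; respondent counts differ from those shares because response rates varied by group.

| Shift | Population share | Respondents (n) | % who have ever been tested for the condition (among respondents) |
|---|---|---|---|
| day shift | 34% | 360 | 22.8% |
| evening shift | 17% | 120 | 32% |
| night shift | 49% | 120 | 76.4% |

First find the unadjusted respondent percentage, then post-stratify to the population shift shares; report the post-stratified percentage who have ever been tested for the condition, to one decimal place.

Unadjusted (pooled respondent) estimate weights by respondent counts:
  (360/600)×22.8 + (120/600)×32 + (120/600)×76.4 = 35.36%
Reweighting by population shift shares:
  0.34×22.8 + 0.17×32 + 0.49×76.4 = 50.628%

50.6%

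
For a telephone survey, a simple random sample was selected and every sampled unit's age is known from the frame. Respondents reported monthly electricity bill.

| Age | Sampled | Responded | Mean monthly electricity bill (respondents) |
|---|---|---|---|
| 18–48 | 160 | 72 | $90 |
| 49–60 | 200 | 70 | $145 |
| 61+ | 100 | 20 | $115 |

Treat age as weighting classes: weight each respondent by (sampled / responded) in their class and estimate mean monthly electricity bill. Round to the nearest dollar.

$119

Response rates by class: 18–48 72/160 = 45%, 49–60 70/200 = 35%, 61+ 20/100 = 20%.
With weight = n_sampled/n_responded per class, the weighted class total is n_sampled:
  18–48: 160 × 90 = 14,400
  49–60: 200 × 145 = 29,000
  61+: 100 × 115 = 11,500
Adjusted estimate = 54,900 / 460 = 119.348 → $119.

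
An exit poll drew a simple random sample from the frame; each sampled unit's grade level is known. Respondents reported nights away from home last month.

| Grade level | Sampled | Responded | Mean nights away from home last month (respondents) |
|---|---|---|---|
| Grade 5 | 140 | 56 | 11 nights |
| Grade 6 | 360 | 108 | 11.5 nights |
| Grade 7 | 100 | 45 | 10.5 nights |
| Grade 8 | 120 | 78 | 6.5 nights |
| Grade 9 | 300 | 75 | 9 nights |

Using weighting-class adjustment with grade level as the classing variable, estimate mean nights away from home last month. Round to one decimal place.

Class response rates: Grade 5 56/140 = 40%, Grade 6 108/360 = 30%, Grade 7 45/100 = 45%, Grade 8 78/120 = 65%, Grade 9 75/300 = 25%.
Weighting each respondent by the inverse class response rate inflates each class back to its sampled size, so the class weight is n_sampled:
  Grade 5: 140 × 11 = 1540
  Grade 6: 360 × 11.5 = 4140
  Grade 7: 100 × 10.5 = 1050
  Grade 8: 120 × 6.5 = 780
  Grade 9: 300 × 9 = 2700
Adjusted estimate = 10,210 / 1,020 = 10.0098 → 10.0.

10.0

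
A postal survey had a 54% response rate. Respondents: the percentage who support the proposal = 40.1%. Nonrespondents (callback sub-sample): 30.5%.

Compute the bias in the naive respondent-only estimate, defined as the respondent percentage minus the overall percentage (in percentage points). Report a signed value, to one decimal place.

Nonresponse fraction = 1 − 0.54 = 0.46.
Bias = (nonresponse fraction) × (respondent percentage − nonrespondent percentage)
     = 0.46 × (40.1 − 30.5) = 0.46 × 9.6 = 4.416.

+4.4 percentage points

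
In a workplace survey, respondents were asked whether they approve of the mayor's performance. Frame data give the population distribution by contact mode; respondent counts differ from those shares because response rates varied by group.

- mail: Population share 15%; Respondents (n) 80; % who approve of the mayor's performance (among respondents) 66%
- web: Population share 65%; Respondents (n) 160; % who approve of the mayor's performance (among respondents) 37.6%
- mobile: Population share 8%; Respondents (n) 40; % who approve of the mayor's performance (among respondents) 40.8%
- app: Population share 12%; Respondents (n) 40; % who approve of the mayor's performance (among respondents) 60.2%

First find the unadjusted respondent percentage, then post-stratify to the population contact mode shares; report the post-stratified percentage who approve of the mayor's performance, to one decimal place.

Without adjustment, the pooled respondent share is:
  (80/320)×66 + (160/320)×37.6 + (40/320)×40.8 + (40/320)×60.2 = 47.925%
Post-stratified estimate weights by population shares:
  0.15×66 + 0.65×37.6 + 0.08×40.8 + 0.12×60.2 = 44.828%

44.8%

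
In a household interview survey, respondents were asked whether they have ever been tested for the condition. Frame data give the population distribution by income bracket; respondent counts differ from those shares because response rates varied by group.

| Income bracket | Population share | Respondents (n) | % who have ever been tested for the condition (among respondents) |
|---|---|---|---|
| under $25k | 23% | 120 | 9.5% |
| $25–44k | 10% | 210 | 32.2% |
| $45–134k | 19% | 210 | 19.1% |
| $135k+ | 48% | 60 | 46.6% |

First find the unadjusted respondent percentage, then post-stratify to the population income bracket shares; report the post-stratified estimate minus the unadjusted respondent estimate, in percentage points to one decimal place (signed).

Without adjustment, the pooled respondent share is:
  (120/600)×9.5 + (210/600)×32.2 + (210/600)×19.1 + (60/600)×46.6 = 24.515%
Post-stratified estimate weights by population shares:
  0.23×9.5 + 0.1×32.2 + 0.19×19.1 + 0.48×46.6 = 31.402%
Difference = 31.402 − 24.515 = 6.887 pp.

+6.9 percentage points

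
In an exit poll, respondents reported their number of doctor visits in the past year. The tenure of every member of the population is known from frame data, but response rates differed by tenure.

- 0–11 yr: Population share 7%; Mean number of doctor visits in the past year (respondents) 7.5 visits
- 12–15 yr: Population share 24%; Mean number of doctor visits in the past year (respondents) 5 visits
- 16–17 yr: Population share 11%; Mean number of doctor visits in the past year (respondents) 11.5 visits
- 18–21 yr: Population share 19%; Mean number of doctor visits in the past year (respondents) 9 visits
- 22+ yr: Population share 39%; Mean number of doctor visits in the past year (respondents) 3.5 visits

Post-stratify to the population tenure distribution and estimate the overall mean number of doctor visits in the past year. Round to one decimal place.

6.1

Post-stratification weights by population share, not respondent share:
  0–11 yr: 0.07 × 7.5 = 0.525
  12–15 yr: 0.24 × 5 = 1.2
  16–17 yr: 0.11 × 11.5 = 1.265
  18–21 yr: 0.19 × 9 = 1.71
  22+ yr: 0.39 × 3.5 = 1.365
Post-stratified estimate = 6.065 → 6.1.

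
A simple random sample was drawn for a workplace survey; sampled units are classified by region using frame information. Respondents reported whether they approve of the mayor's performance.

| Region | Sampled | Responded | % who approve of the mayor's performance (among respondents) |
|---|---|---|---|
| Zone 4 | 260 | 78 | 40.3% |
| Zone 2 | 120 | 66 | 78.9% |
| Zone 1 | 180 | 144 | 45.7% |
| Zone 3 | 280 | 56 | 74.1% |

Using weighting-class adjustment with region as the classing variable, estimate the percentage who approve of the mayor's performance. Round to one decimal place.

Class response rates: Zone 4 78/260 = 30%, Zone 2 66/120 = 55%, Zone 1 144/180 = 80%, Zone 3 56/280 = 20%.
Inverse-response-rate weighting restores each class to its sampled count, so class totals weight by n_sampled:
  Zone 4: 260 × 40.3 = 10,478
  Zone 2: 120 × 78.9 = 9468
  Zone 1: 180 × 45.7 = 8226
  Zone 3: 280 × 74.1 = 20,748
Adjusted estimate = 48,920 / 840 = 58.2381 → 58.2%.

58.2%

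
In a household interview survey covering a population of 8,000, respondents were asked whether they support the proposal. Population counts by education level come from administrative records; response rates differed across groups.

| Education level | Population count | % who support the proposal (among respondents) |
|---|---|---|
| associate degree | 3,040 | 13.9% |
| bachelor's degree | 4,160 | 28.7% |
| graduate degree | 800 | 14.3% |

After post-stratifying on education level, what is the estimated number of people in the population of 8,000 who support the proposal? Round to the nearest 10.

Each cell contributes its population count × the respondent rate:
  associate degree: 3,040 × 13.9% = 422.56
  bachelor's degree: 4,160 × 28.7% = 1193.92
  graduate degree: 800 × 14.3% = 114.4
Estimated total = 1730.88 → 1,730.

1,730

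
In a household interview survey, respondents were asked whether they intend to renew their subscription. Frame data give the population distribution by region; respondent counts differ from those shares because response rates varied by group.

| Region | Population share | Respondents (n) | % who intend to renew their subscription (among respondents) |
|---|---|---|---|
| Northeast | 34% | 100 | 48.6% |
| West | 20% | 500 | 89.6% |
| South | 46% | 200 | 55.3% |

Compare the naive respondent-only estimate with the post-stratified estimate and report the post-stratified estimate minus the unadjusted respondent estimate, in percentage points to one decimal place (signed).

Naive respondent-only estimate (weights = respondent counts):
  (100/800)×48.6 + (500/800)×89.6 + (200/800)×55.3 = 75.9%
Reweighting by population region shares:
  0.34×48.6 + 0.2×89.6 + 0.46×55.3 = 59.882%
Difference = 59.882 − 75.9 = -16.018 pp.

-16.0 percentage points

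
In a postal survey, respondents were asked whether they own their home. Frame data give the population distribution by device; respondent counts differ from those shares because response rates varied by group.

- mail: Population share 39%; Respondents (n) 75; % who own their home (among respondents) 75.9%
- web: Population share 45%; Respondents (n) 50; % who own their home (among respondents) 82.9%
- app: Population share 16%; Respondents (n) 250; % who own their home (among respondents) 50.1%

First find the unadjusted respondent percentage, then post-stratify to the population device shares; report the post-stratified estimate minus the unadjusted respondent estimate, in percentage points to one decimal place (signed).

Without adjustment, the pooled respondent share is:
  (75/375)×75.9 + (50/375)×82.9 + (250/375)×50.1 = 59.6333%
Post-stratified estimate weights by population shares:
  0.39×75.9 + 0.45×82.9 + 0.16×50.1 = 74.922%
Difference = 74.922 − 59.6333 = 15.2887 pp.

+15.3 percentage points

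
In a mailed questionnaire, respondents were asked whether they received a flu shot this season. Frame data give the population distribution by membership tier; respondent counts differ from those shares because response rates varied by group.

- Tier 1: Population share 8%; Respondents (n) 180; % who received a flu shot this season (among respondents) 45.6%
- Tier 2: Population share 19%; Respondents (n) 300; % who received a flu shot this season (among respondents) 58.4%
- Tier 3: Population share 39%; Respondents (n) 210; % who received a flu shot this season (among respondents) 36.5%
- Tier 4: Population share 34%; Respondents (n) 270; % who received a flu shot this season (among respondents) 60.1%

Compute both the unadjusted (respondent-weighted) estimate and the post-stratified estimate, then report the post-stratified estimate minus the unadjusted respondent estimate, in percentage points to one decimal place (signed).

Naive respondent-only estimate (weights = respondent counts):
  (180/960)×45.6 + (300/960)×58.4 + (210/960)×36.5 + (270/960)×60.1 = 51.6875%
Post-stratifying to population shares instead:
  0.08×45.6 + 0.19×58.4 + 0.39×36.5 + 0.34×60.1 = 49.413%
Difference = 49.413 − 51.6875 = -2.2745 pp.

-2.3 percentage points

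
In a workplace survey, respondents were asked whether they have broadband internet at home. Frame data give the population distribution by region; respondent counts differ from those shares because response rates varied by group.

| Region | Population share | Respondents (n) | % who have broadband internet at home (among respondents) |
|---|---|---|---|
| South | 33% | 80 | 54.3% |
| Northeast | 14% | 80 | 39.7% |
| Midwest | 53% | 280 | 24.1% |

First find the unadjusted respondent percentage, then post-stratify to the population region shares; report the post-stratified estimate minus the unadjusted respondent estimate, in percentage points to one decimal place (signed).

Without adjustment, the pooled respondent share is:
  (80/440)×54.3 + (80/440)×39.7 + (280/440)×24.1 = 32.4273%
Post-stratified estimate weights by population shares:
  0.33×54.3 + 0.14×39.7 + 0.53×24.1 = 36.25%
Difference = 36.25 − 32.4273 = 3.8227 pp.

+3.8 percentage points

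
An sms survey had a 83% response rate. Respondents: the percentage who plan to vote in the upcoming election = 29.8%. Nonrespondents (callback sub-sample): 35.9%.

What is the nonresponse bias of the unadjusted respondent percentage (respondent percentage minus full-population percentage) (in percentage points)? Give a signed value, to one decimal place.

Nonresponse fraction = 1 − 0.83 = 0.17.
Bias = (nonresponse fraction) × (respondent percentage − nonrespondent percentage)
     = 0.17 × (29.8 − 35.9) = 0.17 × -6.1 = -1.037.

-1.0 percentage points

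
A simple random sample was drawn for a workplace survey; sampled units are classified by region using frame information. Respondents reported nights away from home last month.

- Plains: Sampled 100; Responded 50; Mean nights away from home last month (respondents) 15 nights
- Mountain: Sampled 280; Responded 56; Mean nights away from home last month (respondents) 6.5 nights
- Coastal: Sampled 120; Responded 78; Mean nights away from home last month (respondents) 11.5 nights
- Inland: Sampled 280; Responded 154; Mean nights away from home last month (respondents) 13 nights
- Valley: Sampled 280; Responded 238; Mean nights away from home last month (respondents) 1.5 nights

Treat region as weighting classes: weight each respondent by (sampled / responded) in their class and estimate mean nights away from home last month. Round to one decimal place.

Class response rates: Plains 50/100 = 50%, Mountain 56/280 = 20%, Coastal 78/120 = 65%, Inland 154/280 = 55%, Valley 238/280 = 85%.
Inverse-response-rate weighting restores each class to its sampled count, so class totals weight by n_sampled:
  Plains: 100 × 15 = 1500
  Mountain: 280 × 6.5 = 1820
  Coastal: 120 × 11.5 = 1380
  Inland: 280 × 13 = 3640
  Valley: 280 × 1.5 = 420
Adjusted estimate = 8760 / 1,060 = 8.26415 → 8.3.

8.3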